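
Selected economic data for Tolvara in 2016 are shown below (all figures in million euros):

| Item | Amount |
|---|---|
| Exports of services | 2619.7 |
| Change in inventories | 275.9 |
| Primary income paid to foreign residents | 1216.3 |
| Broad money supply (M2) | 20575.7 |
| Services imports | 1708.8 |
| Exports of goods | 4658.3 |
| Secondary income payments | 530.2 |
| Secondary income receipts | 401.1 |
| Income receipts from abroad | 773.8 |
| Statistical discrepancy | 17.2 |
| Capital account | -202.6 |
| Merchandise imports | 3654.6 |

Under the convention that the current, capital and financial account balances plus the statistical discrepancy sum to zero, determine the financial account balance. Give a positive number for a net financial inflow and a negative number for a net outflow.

Goods balance = 4658.3 - 3654.6 = 1003.7
Services balance = 2619.7 - 1708.8 = 910.9
Trade balance (goods + services) = 1003.7 + 910.9 = 1914.6
Net primary income = 773.8 - 1216.3 = -442.5
Net secondary income = 401.1 - 530.2 = -129.1
Current account = 1914.6 + (-442.5) + (-129.1) = 1343.0
Financial account = -(1343.0 + (-202.6) + 17.2) = -1157.6

-1157.6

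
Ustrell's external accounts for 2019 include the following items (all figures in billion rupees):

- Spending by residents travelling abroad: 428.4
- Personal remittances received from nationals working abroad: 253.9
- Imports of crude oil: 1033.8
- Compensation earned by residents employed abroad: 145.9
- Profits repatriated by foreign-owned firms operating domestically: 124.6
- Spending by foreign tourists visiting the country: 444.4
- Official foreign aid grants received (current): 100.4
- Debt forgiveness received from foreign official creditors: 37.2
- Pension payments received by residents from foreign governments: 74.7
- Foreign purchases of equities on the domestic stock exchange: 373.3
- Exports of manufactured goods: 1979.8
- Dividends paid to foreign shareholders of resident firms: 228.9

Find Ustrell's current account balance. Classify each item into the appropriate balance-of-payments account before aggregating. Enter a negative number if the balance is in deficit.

1183.4

Goods: 1979.8 - 1033.8 = 946.0
Services: -428.4 + 444.4 = 16.0
Primary income: -228.9 - 124.6 + 145.9 = -207.6
Secondary income: 100.4 + 253.9 + 74.7 = 429.0
Current account = 946.0 + 16.0 + (-207.6) + 429.0 = 1183.4
(Excluded from the current account — capital account: debt forgiveness received from foreign official creditors 37.2; financial account: foreign purchases of equities on the domestic stock exchange 373.3.)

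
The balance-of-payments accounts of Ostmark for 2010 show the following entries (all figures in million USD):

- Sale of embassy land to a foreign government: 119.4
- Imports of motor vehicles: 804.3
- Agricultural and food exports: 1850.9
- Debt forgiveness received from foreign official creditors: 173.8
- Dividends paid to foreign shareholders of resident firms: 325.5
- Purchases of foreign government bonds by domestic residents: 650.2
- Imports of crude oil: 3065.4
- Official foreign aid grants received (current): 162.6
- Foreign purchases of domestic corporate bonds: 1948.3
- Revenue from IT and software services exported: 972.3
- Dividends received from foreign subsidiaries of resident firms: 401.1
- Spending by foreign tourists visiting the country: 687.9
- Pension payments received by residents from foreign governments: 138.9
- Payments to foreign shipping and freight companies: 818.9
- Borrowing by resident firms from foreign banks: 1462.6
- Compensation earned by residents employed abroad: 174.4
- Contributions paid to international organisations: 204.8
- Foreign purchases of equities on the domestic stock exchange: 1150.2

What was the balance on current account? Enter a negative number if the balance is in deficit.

-830.8

Goods: -804.3 + 1850.9 - 3065.4 = -2018.8
Services: 972.3 + 687.9 - 818.9 = 841.3
Primary income: 401.1 + 174.4 - 325.5 = 250.0
Secondary income: 162.6 - 204.8 + 138.9 = 96.7
Current account = (-2018.8) + 841.3 + 250.0 + 96.7 = -830.8
(Excluded from the current account — capital account: sale of embassy land to a foreign government 119.4, debt forgiveness received from foreign official creditors 173.8; financial account: purchases of foreign government bonds by domestic residents 650.2, foreign purchases of domestic corporate bonds 1948.3, borrowing by resident firms from foreign banks 1462.6, foreign purchases of equities on the domestic stock exchange 1150.2.)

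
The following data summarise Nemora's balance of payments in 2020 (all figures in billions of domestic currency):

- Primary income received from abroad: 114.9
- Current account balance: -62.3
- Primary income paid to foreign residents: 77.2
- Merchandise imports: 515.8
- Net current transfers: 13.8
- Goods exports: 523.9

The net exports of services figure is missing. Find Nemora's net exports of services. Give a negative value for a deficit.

Current account = goods balance + services balance + net primary income + net secondary income
Sum of the known components = 59.6
Net exports of services = CA - (known components) = -62.3 - 59.6 = -121.9

-121.9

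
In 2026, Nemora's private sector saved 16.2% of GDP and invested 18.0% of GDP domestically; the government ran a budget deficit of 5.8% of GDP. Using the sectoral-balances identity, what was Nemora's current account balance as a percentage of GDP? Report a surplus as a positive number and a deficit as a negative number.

-7.6

By the sectoral-balances identity, CA = (S_private - I) + (T - G).
Private balance = 16.2 - 18.0 = -1.8
Government balance (T - G) = -5.8
CA = -1.8 + (-5.8) = -7.6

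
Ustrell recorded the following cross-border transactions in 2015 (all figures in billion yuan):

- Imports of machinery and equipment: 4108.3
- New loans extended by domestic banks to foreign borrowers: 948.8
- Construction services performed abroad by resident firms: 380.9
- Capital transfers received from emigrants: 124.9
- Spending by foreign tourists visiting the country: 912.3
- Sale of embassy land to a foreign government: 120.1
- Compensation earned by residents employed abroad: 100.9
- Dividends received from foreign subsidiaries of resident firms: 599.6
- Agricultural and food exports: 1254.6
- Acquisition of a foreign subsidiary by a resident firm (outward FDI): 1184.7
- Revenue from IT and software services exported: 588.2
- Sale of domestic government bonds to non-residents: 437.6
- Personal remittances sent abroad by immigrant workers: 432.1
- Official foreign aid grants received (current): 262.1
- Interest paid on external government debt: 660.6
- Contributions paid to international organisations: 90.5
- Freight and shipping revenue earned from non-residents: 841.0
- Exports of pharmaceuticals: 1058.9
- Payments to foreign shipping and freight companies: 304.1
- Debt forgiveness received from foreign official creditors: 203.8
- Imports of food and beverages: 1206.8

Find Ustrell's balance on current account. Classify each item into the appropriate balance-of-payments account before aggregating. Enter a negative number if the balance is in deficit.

Goods: 1058.9 + 1254.6 - 4108.3 - 1206.8 = -3001.6
Services: 380.9 + 841.0 + 912.3 - 304.1 + 588.2 = 2418.3
Primary income: 100.9 + 599.6 - 660.6 = 39.9
Secondary income: -432.1 + 262.1 - 90.5 = -260.5
Current account = (-3001.6) + 2418.3 + 39.9 + (-260.5) = -803.9
(Excluded from the current account — financial account: new loans extended by domestic banks to foreign borrowers 948.8, acquisition of a foreign subsidiary by a resident firm (outward FDI) 1184.7, sale of domestic government bonds to non-residents 437.6; capital account: capital transfers received from emigrants 124.9, sale of embassy land to a foreign government 120.1, debt forgiveness received from foreign official creditors 203.8.)

-803.9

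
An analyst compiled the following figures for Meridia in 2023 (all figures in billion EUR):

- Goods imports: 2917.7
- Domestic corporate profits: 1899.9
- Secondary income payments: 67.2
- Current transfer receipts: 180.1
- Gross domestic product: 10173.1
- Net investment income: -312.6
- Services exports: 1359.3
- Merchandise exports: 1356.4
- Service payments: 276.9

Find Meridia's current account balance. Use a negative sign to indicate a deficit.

Goods balance = 1356.4 - 2917.7 = -1561.3
Services balance = 1359.3 - 276.9 = 1082.4
Trade balance (goods + services) = -1561.3 + 1082.4 = -478.9
Net primary income = -312.6
Net secondary income = 180.1 - 67.2 = 112.9
Current account = -478.9 + (-312.6) + 112.9 = -678.6

-678.6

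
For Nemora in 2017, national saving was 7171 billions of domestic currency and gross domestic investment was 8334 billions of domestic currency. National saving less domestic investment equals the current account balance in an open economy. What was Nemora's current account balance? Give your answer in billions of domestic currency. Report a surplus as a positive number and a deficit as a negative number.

CA = S - I = 7171 - 8334 = -1163

-1163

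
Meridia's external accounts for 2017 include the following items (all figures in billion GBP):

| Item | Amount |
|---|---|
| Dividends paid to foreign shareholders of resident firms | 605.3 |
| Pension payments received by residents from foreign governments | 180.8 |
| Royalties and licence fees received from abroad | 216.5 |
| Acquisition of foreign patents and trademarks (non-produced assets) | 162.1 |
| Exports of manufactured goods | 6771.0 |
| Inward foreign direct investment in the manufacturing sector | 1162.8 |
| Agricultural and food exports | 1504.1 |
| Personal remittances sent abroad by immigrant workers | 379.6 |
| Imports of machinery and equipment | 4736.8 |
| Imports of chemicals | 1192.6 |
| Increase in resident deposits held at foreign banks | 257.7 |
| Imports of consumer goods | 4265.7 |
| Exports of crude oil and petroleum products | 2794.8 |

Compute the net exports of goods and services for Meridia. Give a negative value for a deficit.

Goods: 1504.1 + 2794.8 + 6771.0 - 4265.7 - 1192.6 - 4736.8 = 874.8
Services: 216.5
Trade balance = 874.8 + 216.5 = 1091.3
(Excluded from the trade balance — primary income: dividends paid to foreign shareholders of resident firms 605.3; secondary income: pension payments received by residents from foreign governments 180.8, personal remittances sent abroad by immigrant workers 379.6; capital account: acquisition of foreign patents and trademarks (non-produced assets) 162.1; financial account: inward foreign direct investment in the manufacturing sector 1162.8, increase in resident deposits held at foreign banks 257.7.)

1091.3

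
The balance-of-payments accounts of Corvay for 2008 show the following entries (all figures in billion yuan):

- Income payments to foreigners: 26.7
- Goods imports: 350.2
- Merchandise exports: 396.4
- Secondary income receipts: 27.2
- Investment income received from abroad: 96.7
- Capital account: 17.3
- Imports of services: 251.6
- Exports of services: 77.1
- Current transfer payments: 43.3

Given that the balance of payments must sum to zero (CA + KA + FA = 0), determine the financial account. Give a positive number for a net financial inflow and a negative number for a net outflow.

57.1

Goods balance = 396.4 - 350.2 = 46.2
Services balance = 77.1 - 251.6 = -174.5
Trade balance (goods + services) = 46.2 + (-174.5) = -128.3
Net primary income = 96.7 - 26.7 = 70.0
Net secondary income = 27.2 - 43.3 = -16.1
Current account = -128.3 + 70.0 + (-16.1) = -74.4
Financial account = -(-74.4 + 17.3) = 57.1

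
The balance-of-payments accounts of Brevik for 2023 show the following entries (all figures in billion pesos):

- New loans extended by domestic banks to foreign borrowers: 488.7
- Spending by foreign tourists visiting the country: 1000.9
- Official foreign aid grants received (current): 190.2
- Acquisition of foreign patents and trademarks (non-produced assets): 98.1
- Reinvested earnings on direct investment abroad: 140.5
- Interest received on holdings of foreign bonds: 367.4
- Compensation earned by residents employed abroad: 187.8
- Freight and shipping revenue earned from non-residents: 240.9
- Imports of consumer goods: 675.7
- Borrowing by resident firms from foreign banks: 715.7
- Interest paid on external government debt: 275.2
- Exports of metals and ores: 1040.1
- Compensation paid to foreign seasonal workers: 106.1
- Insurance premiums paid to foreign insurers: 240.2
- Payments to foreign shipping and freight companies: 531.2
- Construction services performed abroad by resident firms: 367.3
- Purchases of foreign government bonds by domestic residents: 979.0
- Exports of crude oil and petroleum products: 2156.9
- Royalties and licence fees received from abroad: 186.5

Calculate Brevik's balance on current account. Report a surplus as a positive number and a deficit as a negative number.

Goods: 1040.1 - 675.7 + 2156.9 = 2521.3
Services: -531.2 + 240.9 + 1000.9 + 367.3 + 186.5 - 240.2 = 1024.2
Primary income: -275.2 + 367.4 + 140.5 + 187.8 - 106.1 = 314.4
Secondary income: 190.2
Current account = 2521.3 + 1024.2 + 314.4 + 190.2 = 4050.1
(Excluded from the current account — financial account: new loans extended by domestic banks to foreign borrowers 488.7, borrowing by resident firms from foreign banks 715.7, purchases of foreign government bonds by domestic residents 979.0; capital account: acquisition of foreign patents and trademarks (non-produced assets) 98.1.)

4050.1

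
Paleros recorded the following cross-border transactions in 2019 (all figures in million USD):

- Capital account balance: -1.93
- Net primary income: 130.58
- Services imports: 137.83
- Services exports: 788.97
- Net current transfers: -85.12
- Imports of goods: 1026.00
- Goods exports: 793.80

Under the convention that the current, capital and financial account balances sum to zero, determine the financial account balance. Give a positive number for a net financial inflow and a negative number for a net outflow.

-462.47

Goods balance = 793.80 - 1026.00 = -232.20
Services balance = 788.97 - 137.83 = 651.14
Trade balance (goods + services) = -232.20 + 651.14 = 418.94
Net primary income = 130.58
Net secondary income = -85.12
Current account = 418.94 + 130.58 + (-85.12) = 464.40
Financial account = -(464.40 + (-1.93)) = -462.47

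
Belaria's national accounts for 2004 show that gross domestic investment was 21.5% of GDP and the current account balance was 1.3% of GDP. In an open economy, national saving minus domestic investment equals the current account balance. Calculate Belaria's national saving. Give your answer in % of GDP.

S = I + CA = 21.5 + 1.3 = 22.8

22.8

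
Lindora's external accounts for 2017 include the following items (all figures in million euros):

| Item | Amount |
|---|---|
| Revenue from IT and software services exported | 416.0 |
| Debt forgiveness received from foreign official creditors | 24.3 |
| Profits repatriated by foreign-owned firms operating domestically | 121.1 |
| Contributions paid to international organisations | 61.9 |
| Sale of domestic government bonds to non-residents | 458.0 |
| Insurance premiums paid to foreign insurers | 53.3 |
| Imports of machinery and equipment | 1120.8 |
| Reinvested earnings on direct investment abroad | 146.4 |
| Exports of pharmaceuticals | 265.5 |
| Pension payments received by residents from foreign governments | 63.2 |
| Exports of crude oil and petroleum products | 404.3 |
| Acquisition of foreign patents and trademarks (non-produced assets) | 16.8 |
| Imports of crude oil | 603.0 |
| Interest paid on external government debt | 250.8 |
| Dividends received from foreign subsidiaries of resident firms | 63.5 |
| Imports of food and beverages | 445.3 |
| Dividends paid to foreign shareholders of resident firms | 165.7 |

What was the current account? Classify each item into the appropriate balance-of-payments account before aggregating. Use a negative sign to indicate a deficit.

-1463.0

Goods: -445.3 - 1120.8 - 603.0 + 404.3 + 265.5 = -1499.3
Services: 416.0 - 53.3 = 362.7
Primary income: -165.7 - 121.1 + 63.5 + 146.4 - 250.8 = -327.7
Secondary income: -61.9 + 63.2 = 1.3
Current account = (-1499.3) + 362.7 + (-327.7) + 1.3 = -1463.0
(Excluded from the current account — capital account: debt forgiveness received from foreign official creditors 24.3, acquisition of foreign patents and trademarks (non-produced assets) 16.8; financial account: sale of domestic government bonds to non-residents 458.0.)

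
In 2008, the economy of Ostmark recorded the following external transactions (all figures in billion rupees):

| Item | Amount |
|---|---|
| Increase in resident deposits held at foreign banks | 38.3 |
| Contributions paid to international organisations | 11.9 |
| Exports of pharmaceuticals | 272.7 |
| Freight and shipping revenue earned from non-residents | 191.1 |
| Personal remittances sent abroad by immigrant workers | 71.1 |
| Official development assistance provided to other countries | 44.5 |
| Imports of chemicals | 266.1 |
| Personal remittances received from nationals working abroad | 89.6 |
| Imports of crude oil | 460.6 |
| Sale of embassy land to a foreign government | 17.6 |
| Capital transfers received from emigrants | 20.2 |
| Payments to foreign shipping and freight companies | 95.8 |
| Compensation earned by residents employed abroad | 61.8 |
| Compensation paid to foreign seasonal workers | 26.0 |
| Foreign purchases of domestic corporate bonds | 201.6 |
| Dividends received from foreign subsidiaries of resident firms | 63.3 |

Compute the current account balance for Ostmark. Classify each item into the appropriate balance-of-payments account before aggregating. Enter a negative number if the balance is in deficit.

-297.5

Goods: 272.7 - 460.6 - 266.1 = -454.0
Services: 191.1 - 95.8 = 95.3
Primary income: 61.8 + 63.3 - 26.0 = 99.1
Secondary income: -44.5 - 71.1 + 89.6 - 11.9 = -37.9
Current account = (-454.0) + 95.3 + 99.1 + (-37.9) = -297.5
(Excluded from the current account — financial account: increase in resident deposits held at foreign banks 38.3, foreign purchases of domestic corporate bonds 201.6; capital account: sale of embassy land to a foreign government 17.6, capital transfers received from emigrants 20.2.)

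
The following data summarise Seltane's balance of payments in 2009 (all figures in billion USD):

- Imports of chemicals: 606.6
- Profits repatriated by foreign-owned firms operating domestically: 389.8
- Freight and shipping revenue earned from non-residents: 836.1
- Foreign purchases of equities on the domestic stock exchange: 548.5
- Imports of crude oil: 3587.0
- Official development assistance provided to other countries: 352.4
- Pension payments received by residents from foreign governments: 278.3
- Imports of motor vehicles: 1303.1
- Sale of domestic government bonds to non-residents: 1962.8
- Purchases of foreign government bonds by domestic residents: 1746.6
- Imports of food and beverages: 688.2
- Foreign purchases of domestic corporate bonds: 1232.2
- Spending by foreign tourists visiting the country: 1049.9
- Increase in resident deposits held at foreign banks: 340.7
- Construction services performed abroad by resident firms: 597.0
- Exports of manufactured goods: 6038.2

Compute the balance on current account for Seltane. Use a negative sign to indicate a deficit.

Goods: -688.2 - 3587.0 + 6038.2 - 1303.1 - 606.6 = -146.7
Services: 1049.9 + 597.0 + 836.1 = 2483.0
Primary income: -389.8
Secondary income: -352.4 + 278.3 = -74.1
Current account = (-146.7) + 2483.0 + (-389.8) + (-74.1) = 1872.4
(Excluded from the current account — financial account: foreign purchases of equities on the domestic stock exchange 548.5, sale of domestic government bonds to non-residents 1962.8, purchases of foreign government bonds by domestic residents 1746.6, foreign purchases of domestic corporate bonds 1232.2, increase in resident deposits held at foreign banks 340.7.)

1872.4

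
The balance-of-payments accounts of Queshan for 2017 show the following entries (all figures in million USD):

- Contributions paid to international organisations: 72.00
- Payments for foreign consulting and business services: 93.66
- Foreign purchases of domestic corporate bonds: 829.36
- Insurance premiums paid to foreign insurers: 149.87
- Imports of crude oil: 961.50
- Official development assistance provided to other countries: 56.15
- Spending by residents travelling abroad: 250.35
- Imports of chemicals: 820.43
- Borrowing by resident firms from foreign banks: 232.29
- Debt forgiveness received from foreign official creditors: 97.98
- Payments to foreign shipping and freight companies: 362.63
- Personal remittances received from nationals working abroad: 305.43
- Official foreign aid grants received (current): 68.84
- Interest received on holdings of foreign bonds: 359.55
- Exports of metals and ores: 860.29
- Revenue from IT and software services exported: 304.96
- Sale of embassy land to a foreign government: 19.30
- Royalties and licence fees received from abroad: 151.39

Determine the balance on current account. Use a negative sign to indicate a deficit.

Goods: -820.43 + 860.29 - 961.50 = -921.64
Services: -250.35 - 149.87 + 151.39 - 362.63 - 93.66 + 304.96 = -400.16
Primary income: 359.55
Secondary income: 305.43 - 72.00 + 68.84 - 56.15 = 246.12
Current account = (-921.64) + (-400.16) + 359.55 + 246.12 = -716.13
(Excluded from the current account — financial account: foreign purchases of domestic corporate bonds 829.36, borrowing by resident firms from foreign banks 232.29; capital account: debt forgiveness received from foreign official creditors 97.98, sale of embassy land to a foreign government 19.30.)

-716.13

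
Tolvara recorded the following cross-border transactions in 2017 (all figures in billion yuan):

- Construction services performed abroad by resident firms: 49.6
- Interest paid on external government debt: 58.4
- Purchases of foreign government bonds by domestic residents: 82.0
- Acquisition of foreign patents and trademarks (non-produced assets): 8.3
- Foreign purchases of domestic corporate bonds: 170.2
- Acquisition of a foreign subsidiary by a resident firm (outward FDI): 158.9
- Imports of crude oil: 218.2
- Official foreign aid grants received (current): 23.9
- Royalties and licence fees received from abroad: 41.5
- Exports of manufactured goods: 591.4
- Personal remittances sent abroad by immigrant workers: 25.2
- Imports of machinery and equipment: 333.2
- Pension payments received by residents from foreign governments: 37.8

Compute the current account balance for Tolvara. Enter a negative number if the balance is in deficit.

109.2

Goods: 591.4 - 333.2 - 218.2 = 40.0
Services: 41.5 + 49.6 = 91.1
Primary income: -58.4
Secondary income: -25.2 + 37.8 + 23.9 = 36.5
Current account = 40.0 + 91.1 + (-58.4) + 36.5 = 109.2
(Excluded from the current account — financial account: purchases of foreign government bonds by domestic residents 82.0, foreign purchases of domestic corporate bonds 170.2, acquisition of a foreign subsidiary by a resident firm (outward FDI) 158.9; capital account: acquisition of foreign patents and trademarks (non-produced assets) 8.3.)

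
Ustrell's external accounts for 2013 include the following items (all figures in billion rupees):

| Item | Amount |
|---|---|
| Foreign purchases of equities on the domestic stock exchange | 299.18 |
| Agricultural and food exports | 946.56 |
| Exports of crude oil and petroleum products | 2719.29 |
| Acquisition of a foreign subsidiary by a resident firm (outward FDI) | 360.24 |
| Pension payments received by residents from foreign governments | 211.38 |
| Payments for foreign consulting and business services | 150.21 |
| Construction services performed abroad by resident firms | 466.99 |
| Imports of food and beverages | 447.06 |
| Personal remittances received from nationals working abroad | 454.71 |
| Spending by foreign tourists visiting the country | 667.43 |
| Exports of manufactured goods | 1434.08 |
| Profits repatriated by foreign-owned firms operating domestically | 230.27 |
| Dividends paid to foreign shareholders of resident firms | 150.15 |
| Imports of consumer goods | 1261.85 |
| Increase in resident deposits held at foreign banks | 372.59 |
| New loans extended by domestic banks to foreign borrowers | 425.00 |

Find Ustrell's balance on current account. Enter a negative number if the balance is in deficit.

4660.90

Goods: 2719.29 - 447.06 + 1434.08 - 1261.85 + 946.56 = 3391.02
Services: -150.21 + 667.43 + 466.99 = 984.21
Primary income: -150.15 - 230.27 = -380.42
Secondary income: 211.38 + 454.71 = 666.09
Current account = 3391.02 + 984.21 + (-380.42) + 666.09 = 4660.90
(Excluded from the current account — financial account: foreign purchases of equities on the domestic stock exchange 299.18, acquisition of a foreign subsidiary by a resident firm (outward FDI) 360.24, increase in resident deposits held at foreign banks 372.59, new loans extended by domestic banks to foreign borrowers 425.00.)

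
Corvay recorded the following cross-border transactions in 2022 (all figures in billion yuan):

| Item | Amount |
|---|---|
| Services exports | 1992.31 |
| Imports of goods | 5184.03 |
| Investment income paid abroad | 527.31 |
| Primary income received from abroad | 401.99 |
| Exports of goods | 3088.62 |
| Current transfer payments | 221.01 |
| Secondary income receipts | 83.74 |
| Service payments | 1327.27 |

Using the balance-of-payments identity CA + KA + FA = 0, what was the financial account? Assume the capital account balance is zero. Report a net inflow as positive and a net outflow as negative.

Goods balance = 3088.62 - 5184.03 = -2095.41
Services balance = 1992.31 - 1327.27 = 665.04
Trade balance (goods + services) = -2095.41 + 665.04 = -1430.37
Net primary income = 401.99 - 527.31 = -125.32
Net secondary income = 83.74 - 221.01 = -137.27
Current account = -1430.37 + (-125.32) + (-137.27) = -1692.96
Financial account = -(-1692.96) = 1692.96

1692.96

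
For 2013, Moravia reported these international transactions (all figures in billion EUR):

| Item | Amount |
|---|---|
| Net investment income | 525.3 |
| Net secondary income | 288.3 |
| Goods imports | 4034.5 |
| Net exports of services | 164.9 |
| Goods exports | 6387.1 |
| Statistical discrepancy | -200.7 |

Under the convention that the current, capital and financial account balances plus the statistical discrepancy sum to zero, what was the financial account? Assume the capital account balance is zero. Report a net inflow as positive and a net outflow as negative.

Goods balance = 6387.1 - 4034.5 = 2352.6
Services balance = 164.9
Trade balance (goods + services) = 2352.6 + 164.9 = 2517.5
Net primary income = 525.3
Net secondary income = 288.3
Current account = 2517.5 + 525.3 + 288.3 = 3331.1
Financial account = -(3331.1 + (-200.7)) = -3130.4

-3130.4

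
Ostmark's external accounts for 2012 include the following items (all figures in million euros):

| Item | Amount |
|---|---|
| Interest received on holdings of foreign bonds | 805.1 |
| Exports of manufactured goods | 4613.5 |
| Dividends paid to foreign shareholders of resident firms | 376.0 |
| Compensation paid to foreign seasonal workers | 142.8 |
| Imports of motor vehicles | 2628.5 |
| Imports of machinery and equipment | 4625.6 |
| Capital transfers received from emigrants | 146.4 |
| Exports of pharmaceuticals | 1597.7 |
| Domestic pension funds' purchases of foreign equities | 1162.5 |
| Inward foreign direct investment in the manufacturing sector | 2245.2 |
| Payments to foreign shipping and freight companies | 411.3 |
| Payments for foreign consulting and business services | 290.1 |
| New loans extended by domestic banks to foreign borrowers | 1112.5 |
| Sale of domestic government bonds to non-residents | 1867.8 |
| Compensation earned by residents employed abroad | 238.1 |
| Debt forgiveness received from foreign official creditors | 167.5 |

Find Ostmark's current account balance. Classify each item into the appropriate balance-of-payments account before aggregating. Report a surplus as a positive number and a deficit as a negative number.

-1219.9

Goods: -2628.5 - 4625.6 + 4613.5 + 1597.7 = -1042.9
Services: -411.3 - 290.1 = -701.4
Primary income: 805.1 + 238.1 - 142.8 - 376.0 = 524.4
Current account = (-1042.9) + (-701.4) + 524.4 = -1219.9
(Excluded from the current account — capital account: capital transfers received from emigrants 146.4, debt forgiveness received from foreign official creditors 167.5; financial account: domestic pension funds' purchases of foreign equities 1162.5, inward foreign direct investment in the manufacturing sector 2245.2, new loans extended by domestic banks to foreign borrowers 1112.5, sale of domestic government bonds to non-residents 1867.8.)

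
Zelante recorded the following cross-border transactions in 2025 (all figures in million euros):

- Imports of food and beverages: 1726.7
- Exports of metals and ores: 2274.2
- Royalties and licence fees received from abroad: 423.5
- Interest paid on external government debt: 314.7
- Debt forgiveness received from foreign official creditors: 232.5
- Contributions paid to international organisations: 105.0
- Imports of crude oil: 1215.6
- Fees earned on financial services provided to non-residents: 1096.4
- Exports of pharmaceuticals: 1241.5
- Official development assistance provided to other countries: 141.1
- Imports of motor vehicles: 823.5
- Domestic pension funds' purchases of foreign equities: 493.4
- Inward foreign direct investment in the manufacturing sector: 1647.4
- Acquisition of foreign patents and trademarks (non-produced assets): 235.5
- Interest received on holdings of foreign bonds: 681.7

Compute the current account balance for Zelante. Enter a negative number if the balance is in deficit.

1390.7

Goods: -1215.6 + 2274.2 + 1241.5 - 1726.7 - 823.5 = -250.1
Services: 1096.4 + 423.5 = 1519.9
Primary income: 681.7 - 314.7 = 367.0
Secondary income: -105.0 - 141.1 = -246.1
Current account = (-250.1) + 1519.9 + 367.0 + (-246.1) = 1390.7
(Excluded from the current account — capital account: debt forgiveness received from foreign official creditors 232.5, acquisition of foreign patents and trademarks (non-produced assets) 235.5; financial account: domestic pension funds' purchases of foreign equities 493.4, inward foreign direct investment in the manufacturing sector 1647.4.)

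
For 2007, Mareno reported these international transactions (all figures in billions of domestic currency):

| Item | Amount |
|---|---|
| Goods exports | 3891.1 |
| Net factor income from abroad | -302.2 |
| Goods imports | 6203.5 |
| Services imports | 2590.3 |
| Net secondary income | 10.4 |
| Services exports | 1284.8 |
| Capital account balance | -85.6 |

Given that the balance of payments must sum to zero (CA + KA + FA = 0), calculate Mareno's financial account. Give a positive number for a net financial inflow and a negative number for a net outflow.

3995.3

Goods balance = 3891.1 - 6203.5 = -2312.4
Services balance = 1284.8 - 2590.3 = -1305.5
Trade balance (goods + services) = -2312.4 + (-1305.5) = -3617.9
Net primary income = -302.2
Net secondary income = 10.4
Current account = -3617.9 + (-302.2) + 10.4 = -3909.7
Financial account = -(-3909.7 + (-85.6)) = 3995.3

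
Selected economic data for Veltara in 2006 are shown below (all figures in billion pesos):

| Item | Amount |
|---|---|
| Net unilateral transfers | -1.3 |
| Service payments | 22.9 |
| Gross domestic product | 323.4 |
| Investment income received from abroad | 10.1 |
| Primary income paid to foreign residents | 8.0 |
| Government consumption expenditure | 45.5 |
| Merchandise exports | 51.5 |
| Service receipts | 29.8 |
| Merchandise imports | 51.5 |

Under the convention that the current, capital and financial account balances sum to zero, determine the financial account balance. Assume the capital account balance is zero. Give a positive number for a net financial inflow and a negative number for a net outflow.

-7.7

Goods balance = 51.5 - 51.5 = 0.0
Services balance = 29.8 - 22.9 = 6.9
Trade balance (goods + services) = 0.0 + 6.9 = 6.9
Net primary income = 10.1 - 8.0 = 2.1
Net secondary income = -1.3
Current account = 6.9 + 2.1 + (-1.3) = 7.7
Financial account = -(7.7) = -7.7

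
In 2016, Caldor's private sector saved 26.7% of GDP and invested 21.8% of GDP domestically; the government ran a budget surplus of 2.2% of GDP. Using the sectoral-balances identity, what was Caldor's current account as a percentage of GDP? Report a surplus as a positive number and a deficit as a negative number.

7.1

By the sectoral-balances identity, CA = (S_private - I) + (T - G).
Private balance = 26.7 - 21.8 = 4.9
Government balance (T - G) = 2.2
CA = 4.9 + 2.2 = 7.1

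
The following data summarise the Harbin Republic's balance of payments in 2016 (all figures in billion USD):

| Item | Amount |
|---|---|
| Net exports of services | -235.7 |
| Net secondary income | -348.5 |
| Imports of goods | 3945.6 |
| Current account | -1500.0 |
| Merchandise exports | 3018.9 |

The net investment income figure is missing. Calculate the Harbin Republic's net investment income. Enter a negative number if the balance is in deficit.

Current account = goods balance + services balance + net primary income + net secondary income
Sum of the known components = -1510.9
Net investment income = CA - (known components) = -1500.0 - (-1510.9) = 10.9

10.9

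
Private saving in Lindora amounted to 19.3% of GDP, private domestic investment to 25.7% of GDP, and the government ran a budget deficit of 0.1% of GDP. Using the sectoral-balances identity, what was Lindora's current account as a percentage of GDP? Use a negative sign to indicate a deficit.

By the sectoral-balances identity, CA = (S_private - I) + (T - G).
Private balance = 19.3 - 25.7 = -6.4
Government balance (T - G) = -0.1
CA = -6.4 + (-0.1) = -6.5

-6.5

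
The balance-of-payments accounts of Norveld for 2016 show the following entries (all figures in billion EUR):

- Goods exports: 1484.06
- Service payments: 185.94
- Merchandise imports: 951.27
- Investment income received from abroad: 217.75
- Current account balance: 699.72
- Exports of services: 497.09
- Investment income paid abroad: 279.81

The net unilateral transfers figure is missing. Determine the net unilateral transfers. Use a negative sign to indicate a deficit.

-82.16

Current account = goods balance + services balance + net primary income + net secondary income
Sum of the known components = 781.88
Net unilateral transfers = CA - (known components) = 699.72 - 781.88 = -82.16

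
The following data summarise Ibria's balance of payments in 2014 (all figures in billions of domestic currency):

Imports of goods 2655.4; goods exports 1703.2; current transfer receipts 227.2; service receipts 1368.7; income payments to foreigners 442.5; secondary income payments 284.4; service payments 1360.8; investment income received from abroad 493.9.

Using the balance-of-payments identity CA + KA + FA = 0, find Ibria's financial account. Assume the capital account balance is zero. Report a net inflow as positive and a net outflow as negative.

950.1

Goods balance = 1703.2 - 2655.4 = -952.2
Services balance = 1368.7 - 1360.8 = 7.9
Trade balance (goods + services) = -952.2 + 7.9 = -944.3
Net primary income = 493.9 - 442.5 = 51.4
Net secondary income = 227.2 - 284.4 = -57.2
Current account = -944.3 + 51.4 + (-57.2) = -950.1
Financial account = -(-950.1) = 950.1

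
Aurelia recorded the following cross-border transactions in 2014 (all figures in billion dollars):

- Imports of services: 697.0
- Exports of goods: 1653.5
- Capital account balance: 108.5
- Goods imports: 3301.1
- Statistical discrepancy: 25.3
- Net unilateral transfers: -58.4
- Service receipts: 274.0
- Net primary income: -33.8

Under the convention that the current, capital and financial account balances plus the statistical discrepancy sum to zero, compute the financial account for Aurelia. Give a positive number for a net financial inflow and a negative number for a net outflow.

Goods balance = 1653.5 - 3301.1 = -1647.6
Services balance = 274.0 - 697.0 = -423.0
Trade balance (goods + services) = -1647.6 + (-423.0) = -2070.6
Net primary income = -33.8
Net secondary income = -58.4
Current account = -2070.6 + (-33.8) + (-58.4) = -2162.8
Financial account = -(-2162.8 + 108.5 + 25.3) = 2029.0

2029.0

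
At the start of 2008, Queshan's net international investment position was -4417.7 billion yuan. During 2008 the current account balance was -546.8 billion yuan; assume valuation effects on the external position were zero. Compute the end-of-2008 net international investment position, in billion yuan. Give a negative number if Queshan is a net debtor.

-4964.5

With no valuation effects, change in NIIP = current account = -546.8
End-of-year NIIP = -4417.7 + (-546.8) = -4964.5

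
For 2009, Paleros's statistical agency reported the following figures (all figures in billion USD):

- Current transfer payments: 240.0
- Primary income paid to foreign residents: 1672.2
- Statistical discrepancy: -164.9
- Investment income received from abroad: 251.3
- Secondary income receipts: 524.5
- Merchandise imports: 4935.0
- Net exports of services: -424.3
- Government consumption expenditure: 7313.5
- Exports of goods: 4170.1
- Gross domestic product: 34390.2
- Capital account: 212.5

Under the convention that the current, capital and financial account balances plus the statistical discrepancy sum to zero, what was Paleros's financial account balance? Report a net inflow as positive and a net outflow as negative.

Goods balance = 4170.1 - 4935.0 = -764.9
Services balance = -424.3
Trade balance (goods + services) = -764.9 + (-424.3) = -1189.2
Net primary income = 251.3 - 1672.2 = -1420.9
Net secondary income = 524.5 - 240.0 = 284.5
Current account = -1189.2 + (-1420.9) + 284.5 = -2325.6
Financial account = -(-2325.6 + 212.5 + (-164.9)) = 2278.0

2278.0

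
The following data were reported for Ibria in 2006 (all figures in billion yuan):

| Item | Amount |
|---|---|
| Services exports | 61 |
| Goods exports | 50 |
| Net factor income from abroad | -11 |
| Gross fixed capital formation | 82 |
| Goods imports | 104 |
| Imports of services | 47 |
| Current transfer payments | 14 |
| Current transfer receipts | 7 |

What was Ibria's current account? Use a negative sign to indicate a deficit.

Goods balance = 50 - 104 = -54
Services balance = 61 - 47 = 14
Trade balance (goods + services) = -54 + 14 = -40
Net primary income = -11
Net secondary income = 7 - 14 = -7
Current account = -40 + (-11) + (-7) = -58

-58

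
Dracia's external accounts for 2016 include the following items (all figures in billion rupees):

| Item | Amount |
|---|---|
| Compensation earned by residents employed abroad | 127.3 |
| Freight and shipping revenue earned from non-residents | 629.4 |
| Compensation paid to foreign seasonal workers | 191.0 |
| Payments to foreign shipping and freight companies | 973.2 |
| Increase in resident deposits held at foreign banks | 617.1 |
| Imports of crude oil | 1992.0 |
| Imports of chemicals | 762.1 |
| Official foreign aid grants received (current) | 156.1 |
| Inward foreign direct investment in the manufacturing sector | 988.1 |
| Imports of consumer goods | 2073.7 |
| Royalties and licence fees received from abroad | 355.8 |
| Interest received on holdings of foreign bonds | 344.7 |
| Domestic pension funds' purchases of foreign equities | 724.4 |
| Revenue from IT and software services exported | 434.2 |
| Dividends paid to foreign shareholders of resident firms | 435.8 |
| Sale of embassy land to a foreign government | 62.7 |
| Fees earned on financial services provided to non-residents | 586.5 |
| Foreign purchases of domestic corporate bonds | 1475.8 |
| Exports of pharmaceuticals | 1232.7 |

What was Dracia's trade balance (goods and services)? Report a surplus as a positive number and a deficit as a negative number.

Goods: -1992.0 - 762.1 + 1232.7 - 2073.7 = -3595.1
Services: -973.2 + 586.5 + 434.2 + 355.8 + 629.4 = 1032.7
Trade balance = -3595.1 + 1032.7 = -2562.4
(Excluded from the trade balance — primary income: compensation earned by residents employed abroad 127.3, compensation paid to foreign seasonal workers 191.0, interest received on holdings of foreign bonds 344.7, dividends paid to foreign shareholders of resident firms 435.8; financial account: increase in resident deposits held at foreign banks 617.1, inward foreign direct investment in the manufacturing sector 988.1, domestic pension funds' purchases of foreign equities 724.4, foreign purchases of domestic corporate bonds 1475.8; secondary income: official foreign aid grants received (current) 156.1; capital account: sale of embassy land to a foreign government 62.7.)

-2562.4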